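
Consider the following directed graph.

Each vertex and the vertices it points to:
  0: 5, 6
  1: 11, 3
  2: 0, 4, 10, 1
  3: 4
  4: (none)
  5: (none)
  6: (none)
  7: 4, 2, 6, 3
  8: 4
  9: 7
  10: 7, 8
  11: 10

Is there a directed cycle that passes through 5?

No

5 lies on a cycle iff there is a path from 5 back to itself.
Exploring from 5, it never reaches itself; equivalently, its strongly connected component is a singleton.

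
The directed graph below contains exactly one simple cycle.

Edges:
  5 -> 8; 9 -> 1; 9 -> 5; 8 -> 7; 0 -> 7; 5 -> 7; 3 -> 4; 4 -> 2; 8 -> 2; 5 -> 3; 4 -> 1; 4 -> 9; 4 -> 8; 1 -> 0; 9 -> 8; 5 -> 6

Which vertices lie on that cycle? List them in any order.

3, 4, 5, 9

DFS with gray/black marking from 5:
5 gray
  8 gray
    7 gray
    7 black
    2 gray
    2 black
  8 black
  5→7: 7 black — skip
  6 gray
  6 black
  3 gray
    4 gray
      1 gray
        0 gray
          0→7: 7 black — skip
        0 black
      1 black
      4→2: 2 black — skip
      4→8: 8 black — skip
      9 gray
        9→8: 8 black — skip
        9→5: 5 is gray → back edge
Back edge closes the cycle 5 → 3 → 4 → 9 → 5; its vertices are {3, 4, 5, 9}.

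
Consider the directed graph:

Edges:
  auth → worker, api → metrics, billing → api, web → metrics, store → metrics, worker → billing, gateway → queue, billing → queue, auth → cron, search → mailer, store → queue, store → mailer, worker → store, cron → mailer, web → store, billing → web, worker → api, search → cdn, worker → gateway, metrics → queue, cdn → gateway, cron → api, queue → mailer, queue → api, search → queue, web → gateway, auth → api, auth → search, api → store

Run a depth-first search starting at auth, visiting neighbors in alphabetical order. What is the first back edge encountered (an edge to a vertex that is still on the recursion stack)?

queue→api

DFS from auth (visiting neighbors in alphabetical order); mark gray on enter, black on exit:
auth gray
  api gray
    metrics gray
      queue gray
        queue→api: api is gray → back edge
First back edge: queue → api.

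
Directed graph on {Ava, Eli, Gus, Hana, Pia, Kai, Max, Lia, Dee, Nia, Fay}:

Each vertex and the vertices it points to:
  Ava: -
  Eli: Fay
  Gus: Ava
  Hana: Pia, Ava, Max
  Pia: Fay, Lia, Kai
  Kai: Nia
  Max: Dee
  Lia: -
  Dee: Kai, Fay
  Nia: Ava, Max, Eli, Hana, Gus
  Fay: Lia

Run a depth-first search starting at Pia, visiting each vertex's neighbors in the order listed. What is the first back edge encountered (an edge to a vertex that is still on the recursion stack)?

Dee->Kai

DFS from Pia (visiting each vertex's neighbors in the order listed); mark gray on enter, black on exit:
Pia gray
  Fay gray
    Lia gray
    Lia black
  Fay black
  Pia→Lia: Lia black — skip
  Kai gray
    Nia gray
      Ava gray
      Ava black
      Max gray
        Dee gray
          Dee→Kai: Kai is gray → back edge
First back edge: Dee → Kai.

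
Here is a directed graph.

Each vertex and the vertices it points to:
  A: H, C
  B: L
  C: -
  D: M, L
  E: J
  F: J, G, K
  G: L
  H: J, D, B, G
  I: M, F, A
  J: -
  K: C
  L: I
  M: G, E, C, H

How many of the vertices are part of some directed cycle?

A vertex is on a directed cycle iff it belongs to a strongly connected component of size ≥ 2 (or has a self-loop).
The vertices on cycles are {A, B, D, F, G, H, I, L, M} — 9 in total.

9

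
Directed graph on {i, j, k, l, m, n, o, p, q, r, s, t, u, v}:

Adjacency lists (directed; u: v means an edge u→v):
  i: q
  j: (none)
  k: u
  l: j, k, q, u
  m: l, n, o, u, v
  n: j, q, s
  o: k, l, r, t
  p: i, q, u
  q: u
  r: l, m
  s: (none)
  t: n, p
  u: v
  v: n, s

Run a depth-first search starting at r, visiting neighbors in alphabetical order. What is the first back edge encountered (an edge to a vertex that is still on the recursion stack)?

DFS from r (visiting neighbors in alphabetical order); mark gray on enter, black on exit:
r gray
  l gray
    j gray
    j black
    k gray
      u gray
        v gray
          n gray
            n→j: j black — skip
            q gray
              q→u: u is gray → back edge
First back edge: q → u.

q->u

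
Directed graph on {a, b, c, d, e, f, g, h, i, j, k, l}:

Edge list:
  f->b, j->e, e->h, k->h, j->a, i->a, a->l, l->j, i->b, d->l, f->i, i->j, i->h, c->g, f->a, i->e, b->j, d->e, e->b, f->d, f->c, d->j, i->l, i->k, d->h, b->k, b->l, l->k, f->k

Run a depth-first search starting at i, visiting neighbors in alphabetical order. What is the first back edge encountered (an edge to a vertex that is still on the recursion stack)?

j->a

DFS from i (visiting neighbors in alphabetical order); mark gray on enter, black on exit:
i gray
  a gray
    l gray
      j gray
        j→a: a is gray → back edge
First back edge: j → a.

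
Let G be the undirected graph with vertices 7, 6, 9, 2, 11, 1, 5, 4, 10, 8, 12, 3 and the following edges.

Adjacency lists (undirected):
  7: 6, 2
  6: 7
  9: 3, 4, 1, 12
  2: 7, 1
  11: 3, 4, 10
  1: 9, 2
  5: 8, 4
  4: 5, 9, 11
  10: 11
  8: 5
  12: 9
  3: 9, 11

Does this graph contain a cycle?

Yes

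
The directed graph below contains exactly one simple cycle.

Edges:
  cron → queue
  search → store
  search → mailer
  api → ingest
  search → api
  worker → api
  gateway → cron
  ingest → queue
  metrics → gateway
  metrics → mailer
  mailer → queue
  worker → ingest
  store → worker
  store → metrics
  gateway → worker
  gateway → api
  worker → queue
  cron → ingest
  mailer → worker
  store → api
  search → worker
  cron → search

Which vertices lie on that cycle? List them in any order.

DFS with gray/black marking from store:
store gray
  metrics gray
    gateway gray
      worker gray
        api gray
          ingest gray
            queue gray
            queue black
          ingest black
        api black
        worker→ingest: ingest black — skip
        worker→queue: queue black — skip
      worker black
      gateway→api: api black — skip
      cron gray
        cron→ingest: ingest black — skip
        cron→queue: queue black — skip
        search gray
          search→store: store is gray → back edge
Back edge closes the cycle store → metrics → gateway → cron → search → store; its vertices are {cron, store, search, gateway, metrics}.

cron, store, search, gateway, metrics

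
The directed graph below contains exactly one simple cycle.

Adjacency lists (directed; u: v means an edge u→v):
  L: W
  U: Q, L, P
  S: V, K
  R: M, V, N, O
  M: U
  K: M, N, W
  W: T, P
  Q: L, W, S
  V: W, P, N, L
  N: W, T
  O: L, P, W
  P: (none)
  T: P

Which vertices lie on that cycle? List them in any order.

K, M, Q, S, U

DFS with gray/black marking from M:
M gray
  U gray
    Q gray
      L gray
        W gray
          T gray
            P gray
            P black
          T black
          W→P: P black — skip
        W black
      L black
      Q→W: W black — skip
      S gray
        V gray
          V→W: W black — skip
          V→P: P black — skip
          N gray
            N→W: W black — skip
            N→T: T black — skip
          N black
          V→L: L black — skip
        V black
        K gray
          K→M: M is gray → back edge
Back edge closes the cycle M → U → Q → S → K → M; its vertices are {K, M, Q, S, U}.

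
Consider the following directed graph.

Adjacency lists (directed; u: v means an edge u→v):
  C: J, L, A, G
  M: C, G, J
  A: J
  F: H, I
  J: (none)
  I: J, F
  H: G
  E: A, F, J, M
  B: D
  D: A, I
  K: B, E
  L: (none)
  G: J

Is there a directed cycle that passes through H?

H lies on a cycle iff there is a path from H back to itself.
Exploring from H, it never reaches itself; equivalently, its strongly connected component is a singleton.

No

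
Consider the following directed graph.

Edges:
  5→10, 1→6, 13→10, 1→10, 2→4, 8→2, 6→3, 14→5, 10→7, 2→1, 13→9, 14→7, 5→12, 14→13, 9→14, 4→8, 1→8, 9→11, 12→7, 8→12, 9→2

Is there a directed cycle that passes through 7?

7 lies on a cycle iff there is a path from 7 back to itself.
Exploring from 7, it never reaches itself; equivalently, its strongly connected component is a singleton.

No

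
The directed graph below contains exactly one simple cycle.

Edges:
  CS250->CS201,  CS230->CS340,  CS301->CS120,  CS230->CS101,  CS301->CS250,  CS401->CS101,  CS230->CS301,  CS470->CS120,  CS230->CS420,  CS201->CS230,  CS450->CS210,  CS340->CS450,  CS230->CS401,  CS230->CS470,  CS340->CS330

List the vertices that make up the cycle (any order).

CS201, CS230, CS250, CS301

DFS with gray/black marking from CS230:
CS230 gray
  CS340 gray
    CS330 gray
    CS330 black
    CS450 gray
      CS210 gray
      CS210 black
    CS450 black
  CS340 black
  CS401 gray
    CS101 gray
    CS101 black
  CS401 black
  CS470 gray
    CS120 gray
    CS120 black
  CS470 black
  CS420 gray
  CS420 black
  CS301 gray
    CS301→CS120: CS120 black — skip
    CS250 gray
      CS201 gray
        CS201→CS230: CS230 is gray → back edge
Back edge closes the cycle CS230 → CS301 → CS250 → CS201 → CS230; its vertices are {CS201, CS230, CS250, CS301}.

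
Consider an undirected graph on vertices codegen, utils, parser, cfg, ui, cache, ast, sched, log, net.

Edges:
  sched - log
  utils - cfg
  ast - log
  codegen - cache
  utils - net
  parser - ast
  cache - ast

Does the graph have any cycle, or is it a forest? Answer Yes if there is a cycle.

No

DFS, tracking each vertex's parent; an edge to a visited non-parent vertex closes a cycle.
Start from sched:
visit sched (parent –)
  visit log (parent sched)
    visit ast (parent log)
      ast–log: parent, skip
      visit parser (parent ast)
        parser–ast: parent, skip
      visit cache (parent ast)
        cache–ast: parent, skip
        visit codegen (parent cache)
          codegen–cache: parent, skip
    log–sched: parent, skip
visit utils (parent –)
  visit cfg (parent utils)
    cfg–utils: parent, skip
  visit net (parent utils)
    net–utils: parent, skip
visit ui (parent –)
No non-parent visited neighbor found — the graph is a forest.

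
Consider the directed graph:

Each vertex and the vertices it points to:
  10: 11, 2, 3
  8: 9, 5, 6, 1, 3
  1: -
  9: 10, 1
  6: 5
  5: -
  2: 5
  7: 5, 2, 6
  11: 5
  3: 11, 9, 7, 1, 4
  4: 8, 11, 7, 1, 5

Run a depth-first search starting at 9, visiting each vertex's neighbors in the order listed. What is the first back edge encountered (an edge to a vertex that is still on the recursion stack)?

DFS from 9 (visiting each vertex's neighbors in the order listed); mark gray on enter, black on exit:
9 gray
  10 gray
    11 gray
      5 gray
      5 black
    11 black
    2 gray
      2→5: 5 black — skip
    2 black
    3 gray
      3→11: 11 black — skip
      3→9: 9 is gray → back edge
First back edge: 3 → 9.

3→9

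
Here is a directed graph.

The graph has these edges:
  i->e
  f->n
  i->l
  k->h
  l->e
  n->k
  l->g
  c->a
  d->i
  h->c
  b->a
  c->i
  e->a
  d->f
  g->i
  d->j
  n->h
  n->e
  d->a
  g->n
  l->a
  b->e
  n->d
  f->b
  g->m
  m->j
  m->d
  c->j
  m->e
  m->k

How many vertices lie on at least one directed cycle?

10

A vertex is on a directed cycle iff it belongs to a strongly connected component of size ≥ 2 (or has a self-loop).
The vertices on cycles are {c, d, f, g, h, i, k, l, m, n} — 10 in total.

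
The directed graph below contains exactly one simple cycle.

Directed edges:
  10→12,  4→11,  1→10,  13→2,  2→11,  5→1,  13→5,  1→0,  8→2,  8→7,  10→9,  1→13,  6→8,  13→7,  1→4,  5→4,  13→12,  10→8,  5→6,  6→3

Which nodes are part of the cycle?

1, 5, 13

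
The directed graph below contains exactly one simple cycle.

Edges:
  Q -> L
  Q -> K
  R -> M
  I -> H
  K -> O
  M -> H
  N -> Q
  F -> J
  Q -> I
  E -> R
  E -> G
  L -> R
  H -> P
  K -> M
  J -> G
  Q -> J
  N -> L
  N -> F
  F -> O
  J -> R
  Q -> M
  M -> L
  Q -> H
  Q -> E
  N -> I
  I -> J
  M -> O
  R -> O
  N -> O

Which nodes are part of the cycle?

DFS with gray/black marking from L:
L gray
  R gray
    O gray
    O black
    M gray
      M→L: L is gray → back edge
Back edge closes the cycle L → R → M → L; its vertices are {L, M, R}.

L, M, R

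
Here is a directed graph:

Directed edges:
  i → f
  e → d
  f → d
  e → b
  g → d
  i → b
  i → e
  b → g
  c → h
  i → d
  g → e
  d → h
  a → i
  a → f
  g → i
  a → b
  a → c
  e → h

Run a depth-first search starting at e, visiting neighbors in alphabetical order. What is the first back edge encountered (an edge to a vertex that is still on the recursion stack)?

DFS from e (visiting neighbors in alphabetical order); mark gray on enter, black on exit:
e gray
  b gray
    g gray
      d gray
        h gray
        h black
      d black
      g→e: e is gray → back edge
First back edge: g → e.

g->e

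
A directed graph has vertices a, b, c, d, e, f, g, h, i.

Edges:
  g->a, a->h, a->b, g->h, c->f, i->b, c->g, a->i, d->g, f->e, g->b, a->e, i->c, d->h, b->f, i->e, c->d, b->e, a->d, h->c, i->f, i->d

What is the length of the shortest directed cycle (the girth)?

3

For each vertex v, BFS finds the shortest path from v back to v.
The shortest such closed walk is c → g → h → c, length 3.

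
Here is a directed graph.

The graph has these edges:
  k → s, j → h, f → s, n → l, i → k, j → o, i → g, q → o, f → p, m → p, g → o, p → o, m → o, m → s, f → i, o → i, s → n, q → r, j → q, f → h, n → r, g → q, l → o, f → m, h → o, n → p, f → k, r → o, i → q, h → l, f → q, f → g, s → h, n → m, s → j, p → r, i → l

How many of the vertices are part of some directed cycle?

13

A vertex is on a directed cycle iff it belongs to a strongly connected component of size ≥ 2 (or has a self-loop).
The vertices on cycles are {g, h, i, j, k, l, m, n, o, p, q, r, s} — 13 in total.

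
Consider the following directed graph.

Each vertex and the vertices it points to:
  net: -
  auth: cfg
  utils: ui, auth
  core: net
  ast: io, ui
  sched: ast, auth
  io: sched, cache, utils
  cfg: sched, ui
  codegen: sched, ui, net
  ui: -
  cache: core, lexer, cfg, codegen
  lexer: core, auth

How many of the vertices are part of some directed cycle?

A vertex is on a directed cycle iff it belongs to a strongly connected component of size ≥ 2 (or has a self-loop).
The vertices on cycles are {io, ast, cfg, auth, cache, lexer, sched, utils, codegen} — 9 in total.

9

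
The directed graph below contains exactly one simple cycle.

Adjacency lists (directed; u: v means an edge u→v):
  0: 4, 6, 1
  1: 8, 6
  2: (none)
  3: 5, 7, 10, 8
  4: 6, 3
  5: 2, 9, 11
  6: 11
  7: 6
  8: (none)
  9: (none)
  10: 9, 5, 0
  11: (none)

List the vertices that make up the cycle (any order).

0, 3, 4, 10

DFS with gray/black marking from 3:
3 gray
  5 gray
    2 gray
    2 black
    9 gray
    9 black
    11 gray
    11 black
  5 black
  7 gray
    6 gray
      6→11: 11 black — skip
    6 black
  7 black
  10 gray
    10→9: 9 black — skip
    10→5: 5 black — skip
    0 gray
      4 gray
        4→6: 6 black — skip
        4→3: 3 is gray → back edge
Back edge closes the cycle 3 → 10 → 0 → 4 → 3; its vertices are {0, 3, 4, 10}.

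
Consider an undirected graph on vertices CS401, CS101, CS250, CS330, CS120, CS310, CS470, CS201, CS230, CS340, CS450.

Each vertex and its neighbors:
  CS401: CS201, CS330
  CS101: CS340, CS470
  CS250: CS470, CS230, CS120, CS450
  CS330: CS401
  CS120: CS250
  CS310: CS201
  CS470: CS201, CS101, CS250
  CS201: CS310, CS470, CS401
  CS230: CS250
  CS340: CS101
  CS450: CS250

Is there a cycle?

No

DFS, tracking each vertex's parent; an edge to a visited non-parent vertex closes a cycle.
Start from CS340:
visit CS340 (parent –)
  visit CS101 (parent CS340)
    CS101–CS340: parent, skip
    visit CS470 (parent CS101)
      visit CS201 (parent CS470)
        visit CS310 (parent CS201)
          CS310–CS201: parent, skip
        CS201–CS470: parent, skip
        visit CS401 (parent CS201)
          CS401–CS201: parent, skip
          visit CS330 (parent CS401)
            CS330–CS401: parent, skip
      CS470–CS101: parent, skip
      visit CS250 (parent CS470)
        CS250–CS470: parent, skip
        visit CS230 (parent CS250)
          CS230–CS250: parent, skip
        visit CS120 (parent CS250)
          CS120–CS250: parent, skip
        visit CS450 (parent CS250)
          CS450–CS250: parent, skip
No non-parent visited neighbor found — the graph is a forest.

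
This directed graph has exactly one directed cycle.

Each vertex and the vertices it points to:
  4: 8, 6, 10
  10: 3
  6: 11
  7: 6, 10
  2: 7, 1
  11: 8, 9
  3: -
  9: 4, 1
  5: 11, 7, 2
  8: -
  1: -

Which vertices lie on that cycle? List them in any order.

DFS with gray/black marking from 11:
11 gray
  8 gray
  8 black
  9 gray
    4 gray
      4→8: 8 black — skip
      6 gray
        6→11: 11 is gray → back edge
Back edge closes the cycle 11 → 9 → 4 → 6 → 11; its vertices are {4, 6, 9, 11}.

4, 6, 9, 11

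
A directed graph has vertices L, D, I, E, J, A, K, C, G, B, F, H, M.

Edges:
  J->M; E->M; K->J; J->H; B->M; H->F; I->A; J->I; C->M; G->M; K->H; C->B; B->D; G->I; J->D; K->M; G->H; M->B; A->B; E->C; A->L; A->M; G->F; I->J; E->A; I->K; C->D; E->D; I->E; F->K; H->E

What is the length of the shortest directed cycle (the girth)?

2

For each vertex v, BFS finds the shortest path from v back to v.
The shortest such closed walk is I → J → I, length 2.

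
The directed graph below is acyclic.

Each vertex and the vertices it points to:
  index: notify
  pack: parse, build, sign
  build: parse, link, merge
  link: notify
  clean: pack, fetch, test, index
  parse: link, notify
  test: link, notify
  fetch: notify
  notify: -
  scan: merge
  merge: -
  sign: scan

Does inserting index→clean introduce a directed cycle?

Adding index→clean creates a cycle iff clean can already reach index.
Path from clean: clean → index.
So clean → … → index → clean is a cycle.

Yes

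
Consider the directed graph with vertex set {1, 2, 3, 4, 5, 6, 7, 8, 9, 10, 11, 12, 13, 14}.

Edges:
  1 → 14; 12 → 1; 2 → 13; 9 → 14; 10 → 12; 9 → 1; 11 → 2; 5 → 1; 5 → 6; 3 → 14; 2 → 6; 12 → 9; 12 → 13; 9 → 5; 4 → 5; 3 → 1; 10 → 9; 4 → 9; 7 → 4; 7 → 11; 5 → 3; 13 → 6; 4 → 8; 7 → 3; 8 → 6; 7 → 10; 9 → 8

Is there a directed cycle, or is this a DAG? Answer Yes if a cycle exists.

DFS with white/gray/black marking, starting from 4:
4 gray
  8 gray
    6 gray
    6 black
  8 black
  5 gray
    5→6: 6 black — skip
    3 gray
      1 gray
        14 gray
        14 black
      1 black
      3→14: 14 black — skip
    3 black
    5→1: 1 black — skip
  5 black
  9 gray
    9→1: 1 black — skip
    9→8: 8 black — skip
    9→14: 14 black — skip
    9→5: 5 black — skip
  9 black
4 black
2 gray
  2→6: 6 black — skip
  13 gray
    13→6: 6 black — skip
  13 black
2 black
7 gray
  10 gray
    12 gray
      12→1: 1 black — skip
      12→13: 13 black — skip
      12→9: 9 black — skip
    12 black
    10→9: 9 black — skip
  10 black
  7→3: 3 black — skip
  7→4: 4 black — skip
  11 gray
    11→2: 2 black — skip
  11 black
7 black
Every edge goes to a white or black vertex — no back edge, so the graph is acyclic.

No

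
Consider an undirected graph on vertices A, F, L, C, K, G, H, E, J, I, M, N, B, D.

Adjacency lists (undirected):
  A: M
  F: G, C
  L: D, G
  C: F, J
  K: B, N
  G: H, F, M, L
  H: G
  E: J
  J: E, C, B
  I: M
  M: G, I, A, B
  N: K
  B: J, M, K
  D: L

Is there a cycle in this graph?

DFS, tracking each vertex's parent; an edge to a visited non-parent vertex closes a cycle.
Start from K:
visit K (parent –)
  visit B (parent K)
    visit J (parent B)
      visit E (parent J)
        E–J: parent, skip
      visit C (parent J)
        visit F (parent C)
          visit G (parent F)
            visit H (parent G)
              H–G: parent, skip
            G–F: parent, skip
            visit M (parent G)
              M–G: parent, skip
              visit I (parent M)
                I–M: parent, skip
              visit A (parent M)
                A–M: parent, skip
              M–B: B visited and ≠ parent → cycle
Cycle: B – J – C – F – G – M – B.

Yes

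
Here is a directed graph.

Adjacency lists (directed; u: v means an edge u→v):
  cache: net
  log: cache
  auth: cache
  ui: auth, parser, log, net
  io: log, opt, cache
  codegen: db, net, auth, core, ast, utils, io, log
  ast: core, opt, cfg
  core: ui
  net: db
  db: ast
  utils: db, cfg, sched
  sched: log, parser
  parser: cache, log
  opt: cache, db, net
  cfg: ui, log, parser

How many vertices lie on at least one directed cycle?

11

A vertex is on a directed cycle iff it belongs to a strongly connected component of size ≥ 2 (or has a self-loop).
The vertices on cycles are {db, ui, ast, cfg, log, net, opt, auth, core, cache, parser} — 11 in total.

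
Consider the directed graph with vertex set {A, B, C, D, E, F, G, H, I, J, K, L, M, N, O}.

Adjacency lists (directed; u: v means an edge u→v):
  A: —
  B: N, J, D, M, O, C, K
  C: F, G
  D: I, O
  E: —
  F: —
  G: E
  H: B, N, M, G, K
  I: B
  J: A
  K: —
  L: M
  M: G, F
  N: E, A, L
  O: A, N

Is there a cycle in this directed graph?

DFS with white/gray/black marking, starting from N:
N gray
  E gray
  E black
  A gray
  A black
  L gray
    M gray
      G gray
        G→E: E black — skip
      G black
      F gray
      F black
    M black
  L black
N black
B gray
  B→N: N black — skip
  J gray
    J→A: A black — skip
  J black
  D gray
    I gray
      I→B: B is gray → back edge
Back edge found, so a cycle exists: B → D → I → B.

Yes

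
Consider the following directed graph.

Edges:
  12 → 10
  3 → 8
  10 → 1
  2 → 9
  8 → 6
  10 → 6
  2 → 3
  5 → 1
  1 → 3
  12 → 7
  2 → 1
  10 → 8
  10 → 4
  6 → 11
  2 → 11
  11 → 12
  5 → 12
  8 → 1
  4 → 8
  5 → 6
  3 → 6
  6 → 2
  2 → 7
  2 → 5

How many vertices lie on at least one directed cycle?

A vertex is on a directed cycle iff it belongs to a strongly connected component of size ≥ 2 (or has a self-loop).
The vertices on cycles are {1, 2, 3, 4, 5, 6, 8, 10, 11, 12} — 10 in total.

10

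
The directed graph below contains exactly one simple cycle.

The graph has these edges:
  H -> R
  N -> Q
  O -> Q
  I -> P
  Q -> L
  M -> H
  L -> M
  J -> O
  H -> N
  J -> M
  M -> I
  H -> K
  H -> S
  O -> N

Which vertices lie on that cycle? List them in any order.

H, L, M, N, Q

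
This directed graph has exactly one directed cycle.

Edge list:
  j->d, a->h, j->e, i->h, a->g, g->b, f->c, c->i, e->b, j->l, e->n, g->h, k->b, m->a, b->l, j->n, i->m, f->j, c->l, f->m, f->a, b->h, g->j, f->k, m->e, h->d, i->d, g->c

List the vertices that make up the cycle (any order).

DFS with gray/black marking from m:
m gray
  e gray
    n gray
    n black
    b gray
      h gray
        d gray
        d black
      h black
      l gray
      l black
    b black
  e black
  a gray
    a→h: h black — skip
    g gray
      g→h: h black — skip
      g→b: b black — skip
      j gray
        j→l: l black — skip
        j→n: n black — skip
        j→e: e black — skip
        j→d: d black — skip
      j black
      c gray
        i gray
          i→h: h black — skip
          i→m: m is gray → back edge
Back edge closes the cycle m → a → g → c → i → m; its vertices are {a, c, g, i, m}.

a, c, g, i, m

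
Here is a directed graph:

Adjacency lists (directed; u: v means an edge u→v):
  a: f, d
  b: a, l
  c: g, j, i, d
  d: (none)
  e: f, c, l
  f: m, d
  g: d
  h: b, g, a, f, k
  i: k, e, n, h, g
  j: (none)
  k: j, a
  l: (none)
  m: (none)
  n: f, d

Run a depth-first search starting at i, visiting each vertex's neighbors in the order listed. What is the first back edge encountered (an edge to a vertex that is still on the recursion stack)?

DFS from i (visiting each vertex's neighbors in the order listed); mark gray on enter, black on exit:
i gray
  k gray
    j gray
    j black
    a gray
      f gray
        m gray
        m black
        d gray
        d black
      f black
      a→d: d black — skip
    a black
  k black
  e gray
    e→f: f black — skip
    c gray
      g gray
        g→d: d black — skip
      g black
      c→j: j black — skip
      c→i: i is gray → back edge
First back edge: c → i.

c->i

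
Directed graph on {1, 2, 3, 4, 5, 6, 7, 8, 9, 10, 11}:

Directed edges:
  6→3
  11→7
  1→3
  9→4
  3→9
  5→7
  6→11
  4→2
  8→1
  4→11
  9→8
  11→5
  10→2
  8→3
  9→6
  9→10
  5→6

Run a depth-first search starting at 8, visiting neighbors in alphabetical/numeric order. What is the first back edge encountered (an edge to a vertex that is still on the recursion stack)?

6->3

DFS from 8 (visiting neighbors in alphabetical/numeric order); mark gray on enter, black on exit:
8 gray
  1 gray
    3 gray
      9 gray
        4 gray
          2 gray
          2 black
          11 gray
            5 gray
              6 gray
                6→3: 3 is gray → back edge
First back edge: 6 → 3.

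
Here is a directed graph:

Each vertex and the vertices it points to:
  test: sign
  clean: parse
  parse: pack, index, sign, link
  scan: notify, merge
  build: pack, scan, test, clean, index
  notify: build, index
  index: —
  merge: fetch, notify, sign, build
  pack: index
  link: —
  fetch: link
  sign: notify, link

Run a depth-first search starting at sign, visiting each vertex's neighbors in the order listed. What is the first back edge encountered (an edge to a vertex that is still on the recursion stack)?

scan->notify

DFS from sign (visiting each vertex's neighbors in the order listed); mark gray on enter, black on exit:
sign gray
  notify gray
    build gray
      pack gray
        index gray
        index black
      pack black
      scan gray
        scan→notify: notify is gray → back edge
First back edge: scan → notify.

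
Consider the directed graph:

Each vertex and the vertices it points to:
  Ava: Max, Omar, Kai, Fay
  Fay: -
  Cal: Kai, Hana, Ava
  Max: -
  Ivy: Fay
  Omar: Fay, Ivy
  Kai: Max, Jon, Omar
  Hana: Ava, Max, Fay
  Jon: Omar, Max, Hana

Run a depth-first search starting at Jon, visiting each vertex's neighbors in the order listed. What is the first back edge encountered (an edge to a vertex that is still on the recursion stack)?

Kai→Jon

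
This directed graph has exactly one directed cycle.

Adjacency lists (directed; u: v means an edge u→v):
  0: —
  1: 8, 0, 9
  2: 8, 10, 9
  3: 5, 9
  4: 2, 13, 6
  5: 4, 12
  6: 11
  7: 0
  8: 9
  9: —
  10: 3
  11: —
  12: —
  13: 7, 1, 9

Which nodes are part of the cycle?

2, 3, 4, 5, 10

DFS with gray/black marking from 3:
3 gray
  5 gray
    4 gray
      2 gray
        8 gray
          9 gray
          9 black
        8 black
        10 gray
          10→3: 3 is gray → back edge
Back edge closes the cycle 3 → 5 → 4 → 2 → 10 → 3; its vertices are {2, 3, 4, 5, 10}.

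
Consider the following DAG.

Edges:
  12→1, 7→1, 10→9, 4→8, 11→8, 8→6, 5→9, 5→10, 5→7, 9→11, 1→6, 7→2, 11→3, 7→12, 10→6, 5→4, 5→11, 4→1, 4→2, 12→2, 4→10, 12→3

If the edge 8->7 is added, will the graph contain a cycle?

Adding 8→7 creates a cycle iff 7 can already reach 8.
Explore from 7: no path reaches 8. The graph stays acyclic.

No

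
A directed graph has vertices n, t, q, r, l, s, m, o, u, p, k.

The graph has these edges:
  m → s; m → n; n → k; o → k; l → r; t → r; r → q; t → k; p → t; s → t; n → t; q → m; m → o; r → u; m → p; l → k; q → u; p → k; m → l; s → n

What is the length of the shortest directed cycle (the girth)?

For each vertex v, BFS finds the shortest path from v back to v.
The shortest such closed walk is m → l → r → q → m, length 4.

4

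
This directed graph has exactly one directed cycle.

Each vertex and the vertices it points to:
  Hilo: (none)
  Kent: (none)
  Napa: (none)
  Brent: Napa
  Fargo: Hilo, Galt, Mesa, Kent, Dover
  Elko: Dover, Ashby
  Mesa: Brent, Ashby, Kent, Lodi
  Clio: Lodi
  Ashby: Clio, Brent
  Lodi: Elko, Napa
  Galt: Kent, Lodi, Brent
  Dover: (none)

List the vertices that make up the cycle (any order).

DFS with gray/black marking from Ashby:
Ashby gray
  Clio gray
    Lodi gray
      Elko gray
        Dover gray
        Dover black
        Elko→Ashby: Ashby is gray → back edge
Back edge closes the cycle Ashby → Clio → Lodi → Elko → Ashby; its vertices are {Clio, Elko, Lodi, Ashby}.

Clio, Elko, Lodi, Ashby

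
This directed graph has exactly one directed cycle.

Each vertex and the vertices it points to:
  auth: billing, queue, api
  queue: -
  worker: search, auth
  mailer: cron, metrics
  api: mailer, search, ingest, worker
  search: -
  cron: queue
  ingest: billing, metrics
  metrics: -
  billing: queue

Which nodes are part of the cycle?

api, auth, worker

DFS with gray/black marking from api:
api gray
  mailer gray
    cron gray
      queue gray
      queue black
    cron black
    metrics gray
    metrics black
  mailer black
  search gray
  search black
  ingest gray
    billing gray
      billing→queue: queue black — skip
    billing black
    ingest→metrics: metrics black — skip
  ingest black
  worker gray
    worker→search: search black — skip
    auth gray
      auth→billing: billing black — skip
      auth→queue: queue black — skip
      auth→api: api is gray → back edge
Back edge closes the cycle api → worker → auth → api; its vertices are {api, auth, worker}.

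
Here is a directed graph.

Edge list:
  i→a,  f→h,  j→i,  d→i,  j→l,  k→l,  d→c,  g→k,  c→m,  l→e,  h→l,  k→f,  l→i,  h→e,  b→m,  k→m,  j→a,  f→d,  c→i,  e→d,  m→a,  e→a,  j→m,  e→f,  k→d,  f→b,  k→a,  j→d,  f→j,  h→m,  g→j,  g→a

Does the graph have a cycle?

Yes

DFS with white/gray/black marking, starting from i:
i gray
  a gray
  a black
i black
b gray
  m gray
    m→a: a black — skip
  m black
b black
c gray
  c→m: m black — skip
  c→i: i black — skip
c black
d gray
  d→c: c black — skip
  d→i: i black — skip
d black
e gray
  e→d: d black — skip
  f gray
    j gray
      j→i: i black — skip
      j→a: a black — skip
      j→m: m black — skip
      j→d: d black — skip
      l gray
        l→e: e is gray → back edge
Back edge found, so a cycle exists: e → f → j → l → e.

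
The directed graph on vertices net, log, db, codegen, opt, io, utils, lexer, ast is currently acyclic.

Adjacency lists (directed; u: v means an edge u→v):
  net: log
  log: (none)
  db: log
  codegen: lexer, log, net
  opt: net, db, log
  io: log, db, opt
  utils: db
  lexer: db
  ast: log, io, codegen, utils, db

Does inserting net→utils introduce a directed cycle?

No

Adding net→utils creates a cycle iff utils can already reach net.
Explore from utils: no path reaches net. The graph stays acyclic.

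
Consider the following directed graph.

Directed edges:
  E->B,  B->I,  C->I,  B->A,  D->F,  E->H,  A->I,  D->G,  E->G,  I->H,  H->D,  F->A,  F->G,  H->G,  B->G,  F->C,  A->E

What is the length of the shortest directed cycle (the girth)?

For each vertex v, BFS finds the shortest path from v back to v.
The shortest such closed walk is A → E → B → A, length 3.

3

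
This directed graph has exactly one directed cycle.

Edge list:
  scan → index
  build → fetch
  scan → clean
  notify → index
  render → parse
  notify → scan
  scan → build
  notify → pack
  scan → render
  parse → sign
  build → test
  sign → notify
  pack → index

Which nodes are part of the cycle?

scan, sign, parse, notify, render

DFS with gray/black marking from scan:
scan gray
  build gray
    test gray
    test black
    fetch gray
    fetch black
  build black
  index gray
  index black
  clean gray
  clean black
  render gray
    parse gray
      sign gray
        notify gray
          notify→index: index black — skip
          pack gray
            pack→index: index black — skip
          pack black
          notify→scan: scan is gray → back edge
Back edge closes the cycle scan → render → parse → sign → notify → scan; its vertices are {scan, sign, parse, notify, render}.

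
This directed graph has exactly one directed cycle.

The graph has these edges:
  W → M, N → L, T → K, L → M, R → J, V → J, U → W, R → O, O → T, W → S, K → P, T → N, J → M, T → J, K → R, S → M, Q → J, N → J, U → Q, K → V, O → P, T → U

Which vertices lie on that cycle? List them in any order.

K, O, R, T

DFS with gray/black marking from T:
T gray
  U gray
    W gray
      M gray
      M black
      S gray
        S→M: M black — skip
      S black
    W black
    Q gray
      J gray
        J→M: M black — skip
      J black
    Q black
  U black
  N gray
    N→J: J black — skip
    L gray
      L→M: M black — skip
    L black
  N black
  K gray
    V gray
      V→J: J black — skip
    V black
    P gray
    P black
    R gray
      O gray
        O→P: P black — skip
        O→T: T is gray → back edge
Back edge closes the cycle T → K → R → O → T; its vertices are {K, O, R, T}.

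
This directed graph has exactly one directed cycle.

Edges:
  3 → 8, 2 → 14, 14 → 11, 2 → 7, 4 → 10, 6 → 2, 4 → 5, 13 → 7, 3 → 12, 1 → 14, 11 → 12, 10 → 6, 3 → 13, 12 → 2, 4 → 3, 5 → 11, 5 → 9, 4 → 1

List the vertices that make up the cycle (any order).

2, 11, 12, 14

DFS with gray/black marking from 11:
11 gray
  12 gray
    2 gray
      7 gray
      7 black
      14 gray
        14→11: 11 is gray → back edge
Back edge closes the cycle 11 → 12 → 2 → 14 → 11; its vertices are {2, 11, 12, 14}.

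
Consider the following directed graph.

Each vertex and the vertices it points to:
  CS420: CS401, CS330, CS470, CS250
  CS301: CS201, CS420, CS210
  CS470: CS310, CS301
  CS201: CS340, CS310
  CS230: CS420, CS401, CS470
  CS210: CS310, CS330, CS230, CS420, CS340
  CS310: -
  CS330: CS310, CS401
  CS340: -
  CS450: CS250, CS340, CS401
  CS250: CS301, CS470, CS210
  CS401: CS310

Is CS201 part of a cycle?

No

CS201 lies on a cycle iff there is a path from CS201 back to itself.
Exploring from CS201, it never reaches itself; equivalently, its strongly connected component is a singleton.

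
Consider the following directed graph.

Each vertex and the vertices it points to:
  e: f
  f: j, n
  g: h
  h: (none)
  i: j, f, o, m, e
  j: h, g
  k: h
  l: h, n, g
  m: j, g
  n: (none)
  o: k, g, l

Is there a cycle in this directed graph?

No

DFS with white/gray/black marking, starting from o:
o gray
  k gray
    h gray
    h black
  k black
  g gray
    g→h: h black — skip
  g black
  l gray
    l→h: h black — skip
    n gray
    n black
    l→g: g black — skip
  l black
o black
e gray
  f gray
    j gray
      j→h: h black — skip
      j→g: g black — skip
    j black
    f→n: n black — skip
  f black
e black
i gray
  i→j: j black — skip
  i→f: f black — skip
  i→o: o black — skip
  m gray
    m→j: j black — skip
    m→g: g black — skip
  m black
  i→e: e black — skip
i black
Every edge goes to a white or black vertex — no back edge, so the graph is acyclic.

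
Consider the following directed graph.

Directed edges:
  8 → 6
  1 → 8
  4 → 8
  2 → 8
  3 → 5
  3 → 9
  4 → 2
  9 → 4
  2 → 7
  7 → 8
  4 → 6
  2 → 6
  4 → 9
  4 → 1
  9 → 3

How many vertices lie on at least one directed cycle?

3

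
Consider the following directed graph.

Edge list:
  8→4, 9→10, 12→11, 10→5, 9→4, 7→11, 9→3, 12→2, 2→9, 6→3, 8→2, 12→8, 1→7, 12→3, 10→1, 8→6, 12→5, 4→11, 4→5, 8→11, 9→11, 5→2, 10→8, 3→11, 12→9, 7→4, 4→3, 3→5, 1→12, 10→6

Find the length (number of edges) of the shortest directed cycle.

4

For each vertex v, BFS finds the shortest path from v back to v.
The shortest such closed walk is 10 → 1 → 12 → 9 → 10, length 4.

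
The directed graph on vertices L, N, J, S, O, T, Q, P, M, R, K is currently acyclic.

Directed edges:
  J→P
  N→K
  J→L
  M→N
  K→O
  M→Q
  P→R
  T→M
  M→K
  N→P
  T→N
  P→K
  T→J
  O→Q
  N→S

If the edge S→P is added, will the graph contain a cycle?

Adding S→P creates a cycle iff P can already reach S.
Explore from P: no path reaches S. The graph stays acyclic.

No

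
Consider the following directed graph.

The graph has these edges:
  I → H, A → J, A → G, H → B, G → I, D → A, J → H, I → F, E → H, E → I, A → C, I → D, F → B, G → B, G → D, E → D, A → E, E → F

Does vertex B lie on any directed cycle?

No

B lies on a cycle iff there is a path from B back to itself.
Exploring from B, it never reaches itself; equivalently, its strongly connected component is a singleton.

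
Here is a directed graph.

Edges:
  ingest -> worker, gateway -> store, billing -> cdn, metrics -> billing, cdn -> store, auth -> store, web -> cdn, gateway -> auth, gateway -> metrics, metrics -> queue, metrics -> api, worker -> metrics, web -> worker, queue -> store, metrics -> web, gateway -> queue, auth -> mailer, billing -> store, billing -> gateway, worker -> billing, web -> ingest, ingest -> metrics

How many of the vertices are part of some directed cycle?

A vertex is on a directed cycle iff it belongs to a strongly connected component of size ≥ 2 (or has a self-loop).
The vertices on cycles are {web, ingest, worker, billing, gateway, metrics} — 6 in total.

6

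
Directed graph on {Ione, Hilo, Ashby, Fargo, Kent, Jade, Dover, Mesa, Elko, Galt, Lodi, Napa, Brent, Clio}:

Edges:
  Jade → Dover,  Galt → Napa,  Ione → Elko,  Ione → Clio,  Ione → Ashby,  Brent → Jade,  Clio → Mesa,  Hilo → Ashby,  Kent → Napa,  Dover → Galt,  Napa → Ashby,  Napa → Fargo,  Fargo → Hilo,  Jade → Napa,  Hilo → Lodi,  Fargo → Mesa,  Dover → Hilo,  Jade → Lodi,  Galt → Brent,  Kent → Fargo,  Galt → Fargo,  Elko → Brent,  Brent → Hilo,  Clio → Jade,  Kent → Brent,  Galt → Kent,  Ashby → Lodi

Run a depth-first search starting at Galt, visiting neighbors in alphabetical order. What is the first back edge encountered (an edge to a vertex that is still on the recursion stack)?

Dover->Galt

DFS from Galt (visiting neighbors in alphabetical order); mark gray on enter, black on exit:
Galt gray
  Brent gray
    Hilo gray
      Ashby gray
        Lodi gray
        Lodi black
      Ashby black
      Hilo→Lodi: Lodi black — skip
    Hilo black
    Jade gray
      Dover gray
        Dover→Galt: Galt is gray → back edge
First back edge: Dover → Galt.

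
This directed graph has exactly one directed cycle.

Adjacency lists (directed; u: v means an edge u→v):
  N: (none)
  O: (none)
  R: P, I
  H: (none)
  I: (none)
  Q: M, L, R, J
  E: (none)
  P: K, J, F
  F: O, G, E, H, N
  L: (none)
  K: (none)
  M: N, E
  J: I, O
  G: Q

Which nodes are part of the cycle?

DFS with gray/black marking from G:
G gray
  Q gray
    M gray
      N gray
      N black
      E gray
      E black
    M black
    L gray
    L black
    R gray
      P gray
        K gray
        K black
        J gray
          I gray
          I black
          O gray
          O black
        J black
        F gray
          F→O: O black — skip
          F→G: G is gray → back edge
Back edge closes the cycle G → Q → R → P → F → G; its vertices are {F, G, P, Q, R}.

F, G, P, Q, R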